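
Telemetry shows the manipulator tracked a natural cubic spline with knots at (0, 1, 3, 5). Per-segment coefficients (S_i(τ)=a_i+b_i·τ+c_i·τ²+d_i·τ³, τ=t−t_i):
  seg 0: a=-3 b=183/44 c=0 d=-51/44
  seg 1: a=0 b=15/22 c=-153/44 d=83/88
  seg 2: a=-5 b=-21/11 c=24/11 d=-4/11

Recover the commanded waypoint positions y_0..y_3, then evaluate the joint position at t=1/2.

y_0=-3 y_1=0 y_2=-5 y_3=-3
S(1/2) = -375/352

y_0 = S_0(0) = a_0 = -3
y_1 = S_1(0) = a_1 = 0
y_2 = S_2(0) = a_2 = -5
y_3 = S_2(2) = -3
t_q=1/2 is in segment 0 (τ=1/2); S_0(τ)=-375/352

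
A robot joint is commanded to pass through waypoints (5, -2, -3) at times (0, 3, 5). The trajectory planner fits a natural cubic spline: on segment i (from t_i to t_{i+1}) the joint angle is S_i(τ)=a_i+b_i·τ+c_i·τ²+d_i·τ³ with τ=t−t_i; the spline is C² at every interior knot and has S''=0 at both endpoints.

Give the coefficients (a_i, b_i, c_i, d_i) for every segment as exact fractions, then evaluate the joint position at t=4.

  seg 0: a=5 b=-173/60 c=0 d=11/180
  seg 1: a=-2 b=-37/30 c=11/20 d=-11/120
S(4) = -111/40

Δ: Δ0=-7/3, Δ1=-1/2
row 1: diag=10, rhs=11; c'=1/5, d'=11/10
back: M1=11/10
M: M0=0, M1=11/10, M2=0
seg 0: a=5, c=M0/2=0, d=(M1−M0)/(6·3)=11/180, b=Δ0−h0·(2M0+M1)/6=-173/60
seg 1: a=-2, c=M1/2=11/20, d=(M2−M1)/(6·2)=-11/120, b=Δ1−h1·(2M1+M2)/6=-37/30
t_q=4 → seg 1, τ=1; S=-2+-37/30·τ+11/20·τ²+-11/120·τ³=-111/40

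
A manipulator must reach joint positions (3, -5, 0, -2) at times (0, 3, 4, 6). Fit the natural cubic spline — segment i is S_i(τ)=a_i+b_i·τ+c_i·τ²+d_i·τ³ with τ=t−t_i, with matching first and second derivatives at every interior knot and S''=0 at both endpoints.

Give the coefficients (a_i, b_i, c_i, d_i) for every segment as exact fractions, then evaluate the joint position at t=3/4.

Δ: Δ0=-8/3, Δ1=5, Δ2=-1
row 1: diag=8, rhs=46; c'=1/8, d'=23/4
row 2: denom=6−1·1/8=47/8; d'=(-36−1·23/4)/(47/8)=-334/47
back: M2=-334/47
back: M1=23/4−1/8·-334/47=312/47
M: M0=0, M1=312/47, M2=-334/47, M3=0
seg 0: a=3, c=M0/2=0, d=(M1−M0)/(6·3)=52/141, b=Δ0−h0·(2M0+M1)/6=-844/141
seg 1: a=-5, c=M1/2=156/47, d=(M2−M1)/(6·1)=-323/141, b=Δ1−h1·(2M1+M2)/6=560/141
seg 2: a=0, c=M2/2=-167/47, d=(M3−M2)/(6·2)=167/282, b=Δ2−h2·(2M2+M3)/6=527/141
t_q=3/4 → seg 0, τ=3/4; S=3+-844/141·τ+0·τ²+52/141·τ³=-1003/752

  seg 0: a=3 b=-844/141 c=0 d=52/141
  seg 1: a=-5 b=560/141 c=156/47 d=-323/141
  seg 2: a=0 b=527/141 c=-167/47 d=167/282
S(3/4) = -1003/752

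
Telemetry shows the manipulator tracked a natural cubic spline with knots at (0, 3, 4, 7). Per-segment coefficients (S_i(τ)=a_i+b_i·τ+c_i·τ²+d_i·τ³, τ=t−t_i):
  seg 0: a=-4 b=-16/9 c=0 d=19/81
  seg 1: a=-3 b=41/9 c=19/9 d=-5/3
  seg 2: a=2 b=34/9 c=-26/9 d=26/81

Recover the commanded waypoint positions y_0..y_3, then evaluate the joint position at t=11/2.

y_0=-4 y_1=-3 y_2=2 y_3=-4
S(11/2) = 9/4

y_0 = S_0(0) = a_0 = -4
y_1 = S_1(0) = a_1 = -3
y_2 = S_2(0) = a_2 = 2
y_3 = S_2(3) = -4
t_q=11/2 is in segment 2 (τ=3/2); S_2(τ)=9/4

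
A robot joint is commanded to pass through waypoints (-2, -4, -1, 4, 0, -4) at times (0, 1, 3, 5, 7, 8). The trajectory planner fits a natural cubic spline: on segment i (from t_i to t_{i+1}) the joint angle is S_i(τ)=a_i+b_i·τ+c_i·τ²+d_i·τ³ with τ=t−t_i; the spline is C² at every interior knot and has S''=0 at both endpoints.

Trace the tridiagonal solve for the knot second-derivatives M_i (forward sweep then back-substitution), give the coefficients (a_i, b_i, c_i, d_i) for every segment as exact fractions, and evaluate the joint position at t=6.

Δ: Δ0=-2, Δ1=3/2, Δ2=5/2, Δ3=-2, Δ4=-4
row 1: diag=6, rhs=21; c'=1/3, d'=7/2
row 2: denom=8−2·1/3=22/3; d'=(6−2·7/2)/(22/3)=-3/22
row 3: denom=8−2·3/11=82/11; d'=(-27−2·-3/22)/(82/11)=-147/41
row 4: denom=6−2·11/41=224/41; d'=(-12−2·-147/41)/(224/41)=-99/112
back: M4=-99/112
back: M3=-147/41−11/41·-99/112=-375/112
back: M2=-3/22−3/11·-375/112=87/112
back: M1=7/2−1/3·87/112=363/112
M: M0=0, M1=363/112, M2=87/112, M3=-375/112, M4=-99/112, M5=0
seg 0: a=-2, c=M0/2=0, d=(M1−M0)/(6·1)=121/224, b=Δ0−h0·(2M0+M1)/6=-569/224
seg 1: a=-4, c=M1/2=363/224, d=(M2−M1)/(6·2)=-23/112, b=Δ1−h1·(2M1+M2)/6=-103/112
seg 2: a=-1, c=M2/2=87/224, d=(M3−M2)/(6·2)=-11/32, b=Δ2−h2·(2M2+M3)/6=347/112
seg 3: a=4, c=M3/2=-375/224, d=(M4−M3)/(6·2)=23/112, b=Δ3−h3·(2M3+M4)/6=59/112
seg 4: a=0, c=M4/2=-99/224, d=(M5−M4)/(6·1)=33/224, b=Δ4−h4·(2M4+M5)/6=-415/112
t_q=6 → seg 3, τ=1; S=4+59/112·τ+-375/224·τ²+23/112·τ³=685/224

  seg 0: a=-2 b=-569/224 c=0 d=121/224
  seg 1: a=-4 b=-103/112 c=363/224 d=-23/112
  seg 2: a=-1 b=347/112 c=87/224 d=-11/32
  seg 3: a=4 b=59/112 c=-375/224 d=23/112
  seg 4: a=0 b=-415/112 c=-99/224 d=33/224
S(6) = 685/224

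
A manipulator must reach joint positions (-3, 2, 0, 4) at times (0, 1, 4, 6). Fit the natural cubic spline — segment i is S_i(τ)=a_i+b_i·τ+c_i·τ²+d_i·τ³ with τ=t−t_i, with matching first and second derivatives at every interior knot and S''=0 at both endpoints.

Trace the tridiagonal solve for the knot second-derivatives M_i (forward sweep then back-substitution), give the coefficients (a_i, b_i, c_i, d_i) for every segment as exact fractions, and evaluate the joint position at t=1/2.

  seg 0: a=-3 b=1259/213 c=0 d=-194/213
  seg 1: a=2 b=677/213 c=-194/71 d=103/213
  seg 2: a=0 b=-34/213 c=115/71 d=-115/426
S(1/2) = -45/284

Δ: Δ0=5, Δ1=-2/3, Δ2=2
row 1: diag=8, rhs=-34; c'=3/8, d'=-17/4
row 2: denom=10−3·3/8=71/8; d'=(16−3·-17/4)/(71/8)=230/71
back: M2=230/71
back: M1=-17/4−3/8·230/71=-388/71
M: M0=0, M1=-388/71, M2=230/71, M3=0
seg 0: a=-3, c=M0/2=0, d=(M1−M0)/(6·1)=-194/213, b=Δ0−h0·(2M0+M1)/6=1259/213
seg 1: a=2, c=M1/2=-194/71, d=(M2−M1)/(6·3)=103/213, b=Δ1−h1·(2M1+M2)/6=677/213
seg 2: a=0, c=M2/2=115/71, d=(M3−M2)/(6·2)=-115/426, b=Δ2−h2·(2M2+M3)/6=-34/213
t_q=1/2 → seg 0, τ=1/2; S=-3+1259/213·τ+0·τ²+-194/213·τ³=-45/284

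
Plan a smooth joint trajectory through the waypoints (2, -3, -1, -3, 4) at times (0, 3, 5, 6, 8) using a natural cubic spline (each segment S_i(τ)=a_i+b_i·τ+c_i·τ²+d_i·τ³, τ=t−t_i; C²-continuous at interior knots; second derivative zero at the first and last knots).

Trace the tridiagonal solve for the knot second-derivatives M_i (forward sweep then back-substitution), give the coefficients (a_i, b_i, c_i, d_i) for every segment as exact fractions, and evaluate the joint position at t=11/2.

Δ: Δ0=-5/3, Δ1=1, Δ2=-2, Δ3=7/2
row 1: diag=10, rhs=16; c'=1/5, d'=8/5
row 2: denom=6−2·1/5=28/5; d'=(-18−2·8/5)/(28/5)=-53/14
row 3: denom=6−1·5/28=163/28; d'=(33−1·-53/14)/(163/28)=1030/163
back: M3=1030/163
back: M2=-53/14−5/28·1030/163=-801/163
back: M1=8/5−1/5·-801/163=421/163
M: M0=0, M1=421/163, M2=-801/163, M3=1030/163, M4=0
seg 0: a=2, c=M0/2=0, d=(M1−M0)/(6·3)=421/2934, b=Δ0−h0·(2M0+M1)/6=-2893/978
seg 1: a=-3, c=M1/2=421/326, d=(M2−M1)/(6·2)=-611/978, b=Δ1−h1·(2M1+M2)/6=448/489
seg 2: a=-1, c=M2/2=-801/326, d=(M3−M2)/(6·1)=1831/978, b=Δ2−h2·(2M2+M3)/6=-692/489
seg 3: a=-3, c=M3/2=515/163, d=(M4−M3)/(6·2)=-515/978, b=Δ3−h3·(2M3+M4)/6=-697/978
t_q=11/2 → seg 2, τ=1/2; S=-1+-692/489·τ+-801/326·τ²+1831/978·τ³=-5445/2608

  seg 0: a=2 b=-2893/978 c=0 d=421/2934
  seg 1: a=-3 b=448/489 c=421/326 d=-611/978
  seg 2: a=-1 b=-692/489 c=-801/326 d=1831/978
  seg 3: a=-3 b=-697/978 c=515/163 d=-515/978
S(11/2) = -5445/2608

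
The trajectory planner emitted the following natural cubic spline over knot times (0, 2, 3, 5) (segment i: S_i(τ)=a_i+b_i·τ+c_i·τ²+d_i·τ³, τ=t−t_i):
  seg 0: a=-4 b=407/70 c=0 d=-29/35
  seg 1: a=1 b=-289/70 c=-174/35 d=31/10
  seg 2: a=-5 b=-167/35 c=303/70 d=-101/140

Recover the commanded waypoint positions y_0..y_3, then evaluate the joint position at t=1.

y_0=-4 y_1=1 y_2=-5 y_3=-3
S(1) = 69/70

y_0 = S_0(0) = a_0 = -4
y_1 = S_1(0) = a_1 = 1
y_2 = S_2(0) = a_2 = -5
y_3 = S_2(2) = -3
t_q=1 is in segment 0 (τ=1); S_0(τ)=69/70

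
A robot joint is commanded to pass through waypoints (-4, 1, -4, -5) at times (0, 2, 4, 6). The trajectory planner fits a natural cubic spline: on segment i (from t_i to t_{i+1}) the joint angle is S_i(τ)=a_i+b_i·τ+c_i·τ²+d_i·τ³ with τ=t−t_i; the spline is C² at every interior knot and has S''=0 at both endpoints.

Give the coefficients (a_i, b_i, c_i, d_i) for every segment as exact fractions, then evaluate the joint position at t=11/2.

Δ: Δ0=5/2, Δ1=-5/2, Δ2=-1/2
row 1: diag=8, rhs=-30; c'=1/4, d'=-15/4
row 2: denom=8−2·1/4=15/2; d'=(12−2·-15/4)/(15/2)=13/5
back: M2=13/5
back: M1=-15/4−1/4·13/5=-22/5
M: M0=0, M1=-22/5, M2=13/5, M3=0
seg 0: a=-4, c=M0/2=0, d=(M1−M0)/(6·2)=-11/30, b=Δ0−h0·(2M0+M1)/6=119/30
seg 1: a=1, c=M1/2=-11/5, d=(M2−M1)/(6·2)=7/12, b=Δ1−h1·(2M1+M2)/6=-13/30
seg 2: a=-4, c=M2/2=13/10, d=(M3−M2)/(6·2)=-13/60, b=Δ2−h2·(2M2+M3)/6=-67/30
t_q=11/2 → seg 2, τ=3/2; S=-4+-67/30·τ+13/10·τ²+-13/60·τ³=-165/32

  seg 0: a=-4 b=119/30 c=0 d=-11/30
  seg 1: a=1 b=-13/30 c=-11/5 d=7/12
  seg 2: a=-4 b=-67/30 c=13/10 d=-13/60
S(11/2) = -165/32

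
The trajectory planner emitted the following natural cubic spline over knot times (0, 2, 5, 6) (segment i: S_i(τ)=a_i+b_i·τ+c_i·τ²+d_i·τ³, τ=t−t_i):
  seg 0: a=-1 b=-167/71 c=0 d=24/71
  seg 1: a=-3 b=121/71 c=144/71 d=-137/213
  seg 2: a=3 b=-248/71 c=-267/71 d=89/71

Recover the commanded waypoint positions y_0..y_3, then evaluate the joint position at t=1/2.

y_0 = S_0(0) = a_0 = -1
y_1 = S_1(0) = a_1 = -3
y_2 = S_2(0) = a_2 = 3
y_3 = S_2(1) = -3
t_q=1/2 is in segment 0 (τ=1/2); S_0(τ)=-303/142

y_0=-1 y_1=-3 y_2=3 y_3=-3
S(1/2) = -303/142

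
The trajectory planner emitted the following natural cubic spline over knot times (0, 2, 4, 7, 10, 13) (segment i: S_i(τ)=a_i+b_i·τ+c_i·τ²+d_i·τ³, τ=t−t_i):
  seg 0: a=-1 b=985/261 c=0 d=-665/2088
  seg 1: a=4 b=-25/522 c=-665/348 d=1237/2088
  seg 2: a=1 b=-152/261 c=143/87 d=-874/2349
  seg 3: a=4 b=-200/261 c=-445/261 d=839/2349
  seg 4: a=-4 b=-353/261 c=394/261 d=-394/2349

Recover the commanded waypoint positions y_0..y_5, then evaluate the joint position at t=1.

y_0=-1 y_1=4 y_2=1 y_3=4 y_4=-4 y_5=1
S(1) = 1709/696

y_0 = S_0(0) = a_0 = -1
y_1 = S_1(0) = a_1 = 4
y_2 = S_2(0) = a_2 = 1
y_3 = S_3(0) = a_3 = 4
y_4 = S_4(0) = a_4 = -4
y_5 = S_4(3) = 1
t_q=1 is in segment 0 (τ=1); S_0(τ)=1709/696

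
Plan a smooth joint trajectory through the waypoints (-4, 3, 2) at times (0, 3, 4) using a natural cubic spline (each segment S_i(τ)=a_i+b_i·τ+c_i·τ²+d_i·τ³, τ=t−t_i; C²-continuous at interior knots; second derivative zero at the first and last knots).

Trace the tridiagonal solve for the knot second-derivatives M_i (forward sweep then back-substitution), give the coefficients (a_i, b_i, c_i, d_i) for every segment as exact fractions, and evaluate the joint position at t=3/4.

Δ: Δ0=7/3, Δ1=-1
row 1: diag=8, rhs=-20; c'=1/8, d'=-5/2
back: M1=-5/2
M: M0=0, M1=-5/2, M2=0
seg 0: a=-4, c=M0/2=0, d=(M1−M0)/(6·3)=-5/36, b=Δ0−h0·(2M0+M1)/6=43/12
seg 1: a=3, c=M1/2=-5/4, d=(M2−M1)/(6·1)=5/12, b=Δ1−h1·(2M1+M2)/6=-1/6
t_q=3/4 → seg 0, τ=3/4; S=-4+43/12·τ+0·τ²+-5/36·τ³=-351/256

  seg 0: a=-4 b=43/12 c=0 d=-5/36
  seg 1: a=3 b=-1/6 c=-5/4 d=5/12
S(3/4) = -351/256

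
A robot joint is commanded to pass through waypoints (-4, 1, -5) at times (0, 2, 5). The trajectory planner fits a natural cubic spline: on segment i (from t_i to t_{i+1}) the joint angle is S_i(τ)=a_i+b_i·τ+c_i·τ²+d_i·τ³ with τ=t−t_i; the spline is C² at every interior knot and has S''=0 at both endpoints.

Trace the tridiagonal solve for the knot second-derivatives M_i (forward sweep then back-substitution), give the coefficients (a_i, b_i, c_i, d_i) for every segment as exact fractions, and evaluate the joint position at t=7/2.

  seg 0: a=-4 b=17/5 c=0 d=-9/40
  seg 1: a=1 b=7/10 c=-27/20 d=3/20
S(7/2) = -77/160

Δ: Δ0=5/2, Δ1=-2
row 1: diag=10, rhs=-27; c'=3/10, d'=-27/10
back: M1=-27/10
M: M0=0, M1=-27/10, M2=0
seg 0: a=-4, c=M0/2=0, d=(M1−M0)/(6·2)=-9/40, b=Δ0−h0·(2M0+M1)/6=17/5
seg 1: a=1, c=M1/2=-27/20, d=(M2−M1)/(6·3)=3/20, b=Δ1−h1·(2M1+M2)/6=7/10
t_q=7/2 → seg 1, τ=3/2; S=1+7/10·τ+-27/20·τ²+3/20·τ³=-77/160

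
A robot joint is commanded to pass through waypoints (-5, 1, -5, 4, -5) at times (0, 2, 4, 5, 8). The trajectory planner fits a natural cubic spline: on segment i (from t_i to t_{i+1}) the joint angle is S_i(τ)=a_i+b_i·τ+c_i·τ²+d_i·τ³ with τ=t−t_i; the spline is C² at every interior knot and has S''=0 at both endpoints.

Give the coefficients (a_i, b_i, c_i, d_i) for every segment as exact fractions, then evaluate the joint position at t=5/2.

Δ: Δ0=3, Δ1=-3, Δ2=9, Δ3=-3
row 1: diag=8, rhs=-36; c'=1/4, d'=-9/2
row 2: denom=6−2·1/4=11/2; d'=(72−2·-9/2)/(11/2)=162/11
row 3: denom=8−1·2/11=86/11; d'=(-72−1·162/11)/(86/11)=-477/43
back: M3=-477/43
back: M2=162/11−2/11·-477/43=720/43
back: M1=-9/2−1/4·720/43=-747/86
M: M0=0, M1=-747/86, M2=720/43, M3=-477/43, M4=0
seg 0: a=-5, c=M0/2=0, d=(M1−M0)/(6·2)=-249/344, b=Δ0−h0·(2M0+M1)/6=507/86
seg 1: a=1, c=M1/2=-747/172, d=(M2−M1)/(6·2)=729/344, b=Δ1−h1·(2M1+M2)/6=-120/43
seg 2: a=-5, c=M2/2=360/43, d=(M3−M2)/(6·1)=-399/86, b=Δ2−h2·(2M2+M3)/6=453/86
seg 3: a=4, c=M3/2=-477/86, d=(M4−M3)/(6·3)=53/86, b=Δ3−h3·(2M3+M4)/6=348/43
t_q=5/2 → seg 1, τ=1/2; S=1+-120/43·τ+-747/172·τ²+729/344·τ³=-3347/2752

  seg 0: a=-5 b=507/86 c=0 d=-249/344
  seg 1: a=1 b=-120/43 c=-747/172 d=729/344
  seg 2: a=-5 b=453/86 c=360/43 d=-399/86
  seg 3: a=4 b=348/43 c=-477/86 d=53/86
S(5/2) = -3347/2752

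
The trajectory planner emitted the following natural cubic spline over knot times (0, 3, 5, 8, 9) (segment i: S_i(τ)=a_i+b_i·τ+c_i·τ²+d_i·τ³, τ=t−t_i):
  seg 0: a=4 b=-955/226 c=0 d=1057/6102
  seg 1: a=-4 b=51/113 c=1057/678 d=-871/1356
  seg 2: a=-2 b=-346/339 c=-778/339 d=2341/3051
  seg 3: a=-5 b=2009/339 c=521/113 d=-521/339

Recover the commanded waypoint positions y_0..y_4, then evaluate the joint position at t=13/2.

y_0=4 y_1=-4 y_2=-2 y_3=-5 y_4=4
S(13/2) = -5519/904

y_0 = S_0(0) = a_0 = 4
y_1 = S_1(0) = a_1 = -4
y_2 = S_2(0) = a_2 = -2
y_3 = S_3(0) = a_3 = -5
y_4 = S_3(1) = 4
t_q=13/2 is in segment 2 (τ=3/2); S_2(τ)=-5519/904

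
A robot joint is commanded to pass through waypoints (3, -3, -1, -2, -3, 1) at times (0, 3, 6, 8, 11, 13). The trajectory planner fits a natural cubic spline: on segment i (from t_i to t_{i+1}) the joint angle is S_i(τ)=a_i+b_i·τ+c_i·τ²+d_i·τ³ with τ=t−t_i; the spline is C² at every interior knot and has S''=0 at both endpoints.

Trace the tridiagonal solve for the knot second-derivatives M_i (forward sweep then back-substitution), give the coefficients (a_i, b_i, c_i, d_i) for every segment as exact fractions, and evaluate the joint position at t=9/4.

Δ: Δ0=-2, Δ1=2/3, Δ2=-1/2, Δ3=-1/3, Δ4=2
row 1: diag=12, rhs=16; c'=1/4, d'=4/3
row 2: denom=10−3·1/4=37/4; d'=(-7−3·4/3)/(37/4)=-44/37
row 3: denom=10−2·8/37=354/37; d'=(1−2·-44/37)/(354/37)=125/354
row 4: denom=10−3·37/118=1069/118; d'=(14−3·125/354)/(1069/118)=1527/1069
back: M4=1527/1069
back: M3=125/354−37/118·1527/1069=-304/3207
back: M2=-44/37−8/37·-304/3207=-3748/3207
back: M1=4/3−1/4·-3748/3207=5213/3207
M: M0=0, M1=5213/3207, M2=-3748/3207, M3=-304/3207, M4=1527/1069, M5=0
seg 0: a=3, c=M0/2=0, d=(M1−M0)/(6·3)=5213/57726, b=Δ0−h0·(2M0+M1)/6=-18041/6414
seg 1: a=-3, c=M1/2=5213/6414, d=(M2−M1)/(6·3)=-2987/19242, b=Δ1−h1·(2M1+M2)/6=-1201/3207
seg 2: a=-1, c=M2/2=-1874/3207, d=(M3−M2)/(6·2)=287/3207, b=Δ2−h2·(2M2+M3)/6=1993/6414
seg 3: a=-2, c=M3/2=-152/3207, d=(M4−M3)/(6·3)=4885/57726, b=Δ3−h3·(2M3+M4)/6=-2037/2138
seg 4: a=-3, c=M4/2=1527/2138, d=(M5−M4)/(6·2)=-509/4276, b=Δ4−h4·(2M4+M5)/6=1120/1069
t_q=9/4 → seg 0, τ=9/4; S=3+-18041/6414·τ+0·τ²+5213/57726·τ³=-314721/136832

  seg 0: a=3 b=-18041/6414 c=0 d=5213/57726
  seg 1: a=-3 b=-1201/3207 c=5213/6414 d=-2987/19242
  seg 2: a=-1 b=1993/6414 c=-1874/3207 d=287/3207
  seg 3: a=-2 b=-2037/2138 c=-152/3207 d=4885/57726
  seg 4: a=-3 b=1120/1069 c=1527/2138 d=-509/4276
S(9/4) = -314721/136832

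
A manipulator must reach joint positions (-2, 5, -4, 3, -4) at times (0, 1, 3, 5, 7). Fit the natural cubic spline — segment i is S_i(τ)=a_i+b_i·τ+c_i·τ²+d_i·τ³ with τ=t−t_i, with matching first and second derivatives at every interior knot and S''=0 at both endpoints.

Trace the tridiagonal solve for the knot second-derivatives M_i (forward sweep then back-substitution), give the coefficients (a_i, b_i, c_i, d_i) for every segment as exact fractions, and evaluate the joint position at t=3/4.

Δ: Δ0=7, Δ1=-9/2, Δ2=7/2, Δ3=-7/2
row 1: diag=6, rhs=-69; c'=1/3, d'=-23/2
row 2: denom=8−2·1/3=22/3; d'=(48−2·-23/2)/(22/3)=213/22
row 3: denom=8−2·3/11=82/11; d'=(-42−2·213/22)/(82/11)=-675/82
back: M3=-675/82
back: M2=213/22−3/11·-675/82=489/41
back: M1=-23/2−1/3·489/41=-1269/82
M: M0=0, M1=-1269/82, M2=489/41, M3=-675/82, M4=0
seg 0: a=-2, c=M0/2=0, d=(M1−M0)/(6·1)=-423/164, b=Δ0−h0·(2M0+M1)/6=1571/164
seg 1: a=5, c=M1/2=-1269/164, d=(M2−M1)/(6·2)=749/328, b=Δ1−h1·(2M1+M2)/6=151/82
seg 2: a=-4, c=M2/2=489/82, d=(M3−M2)/(6·2)=-551/328, b=Δ2−h2·(2M2+M3)/6=-70/41
seg 3: a=3, c=M3/2=-675/164, d=(M4−M3)/(6·2)=225/328, b=Δ3−h3·(2M3+M4)/6=163/82
t_q=3/4 → seg 0, τ=3/4; S=-2+1571/164·τ+0·τ²+-423/164·τ³=42995/10496

  seg 0: a=-2 b=1571/164 c=0 d=-423/164
  seg 1: a=5 b=151/82 c=-1269/164 d=749/328
  seg 2: a=-4 b=-70/41 c=489/82 d=-551/328
  seg 3: a=3 b=163/82 c=-675/164 d=225/328
S(3/4) = 42995/10496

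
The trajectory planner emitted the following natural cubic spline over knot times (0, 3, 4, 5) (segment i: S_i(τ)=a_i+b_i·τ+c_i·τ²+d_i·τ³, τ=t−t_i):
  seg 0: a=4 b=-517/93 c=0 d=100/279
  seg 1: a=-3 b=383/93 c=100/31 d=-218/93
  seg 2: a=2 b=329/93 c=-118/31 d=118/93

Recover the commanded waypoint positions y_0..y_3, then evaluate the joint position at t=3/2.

y_0=4 y_1=-3 y_2=2 y_3=3
S(3/2) = -97/31

y_0 = S_0(0) = a_0 = 4
y_1 = S_1(0) = a_1 = -3
y_2 = S_2(0) = a_2 = 2
y_3 = S_2(1) = 3
t_q=3/2 is in segment 0 (τ=3/2); S_0(τ)=-97/31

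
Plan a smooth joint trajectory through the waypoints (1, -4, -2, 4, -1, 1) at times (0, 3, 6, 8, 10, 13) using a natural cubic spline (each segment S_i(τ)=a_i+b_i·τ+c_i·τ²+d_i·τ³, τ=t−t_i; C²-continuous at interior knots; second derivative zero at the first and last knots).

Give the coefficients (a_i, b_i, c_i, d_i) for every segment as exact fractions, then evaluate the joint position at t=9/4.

Δ: Δ0=-5/3, Δ1=2/3, Δ2=3, Δ3=-5/2, Δ4=2/3
row 1: diag=12, rhs=14; c'=1/4, d'=7/6
row 2: denom=10−3·1/4=37/4; d'=(14−3·7/6)/(37/4)=42/37
row 3: denom=8−2·8/37=280/37; d'=(-33−2·42/37)/(280/37)=-261/56
row 4: denom=10−2·37/140=663/70; d'=(19−2·-261/56)/(663/70)=305/102
back: M4=305/102
back: M3=-261/56−37/140·305/102=-278/51
back: M2=42/37−8/37·-278/51=118/51
back: M1=7/6−1/4·118/51=10/17
M: M0=0, M1=10/17, M2=118/51, M3=-278/51, M4=305/102, M5=0
seg 0: a=1, c=M0/2=0, d=(M1−M0)/(6·3)=5/153, b=Δ0−h0·(2M0+M1)/6=-100/51
seg 1: a=-4, c=M1/2=5/17, d=(M2−M1)/(6·3)=44/459, b=Δ1−h1·(2M1+M2)/6=-55/51
seg 2: a=-2, c=M2/2=59/51, d=(M3−M2)/(6·2)=-11/17, b=Δ2−h2·(2M2+M3)/6=167/51
seg 3: a=4, c=M3/2=-139/51, d=(M4−M3)/(6·2)=287/408, b=Δ3−h3·(2M3+M4)/6=7/51
seg 4: a=-1, c=M4/2=305/204, d=(M5−M4)/(6·3)=-305/1836, b=Δ4−h4·(2M4+M5)/6=-79/34
t_q=9/4 → seg 0, τ=9/4; S=1+-100/51·τ+0·τ²+5/153·τ³=-3307/1088

  seg 0: a=1 b=-100/51 c=0 d=5/153
  seg 1: a=-4 b=-55/51 c=5/17 d=44/459
  seg 2: a=-2 b=167/51 c=59/51 d=-11/17
  seg 3: a=4 b=7/51 c=-139/51 d=287/408
  seg 4: a=-1 b=-79/34 c=305/204 d=-305/1836
S(9/4) = -3307/1088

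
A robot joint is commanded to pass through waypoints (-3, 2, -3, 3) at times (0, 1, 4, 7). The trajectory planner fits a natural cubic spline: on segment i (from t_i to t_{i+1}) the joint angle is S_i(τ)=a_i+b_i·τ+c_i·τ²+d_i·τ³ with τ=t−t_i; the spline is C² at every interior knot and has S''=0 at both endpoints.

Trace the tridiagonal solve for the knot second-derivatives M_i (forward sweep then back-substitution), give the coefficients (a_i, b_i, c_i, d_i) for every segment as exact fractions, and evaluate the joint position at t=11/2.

  seg 0: a=-3 b=526/87 c=0 d=-91/87
  seg 1: a=2 b=253/87 c=-91/29 d=421/783
  seg 2: a=-3 b=-122/87 c=148/87 d=-148/783
S(11/2) = -111/58

Δ: Δ0=5, Δ1=-5/3, Δ2=2
row 1: diag=8, rhs=-40; c'=3/8, d'=-5
row 2: denom=12−3·3/8=87/8; d'=(22−3·-5)/(87/8)=296/87
back: M2=296/87
back: M1=-5−3/8·296/87=-182/29
M: M0=0, M1=-182/29, M2=296/87, M3=0
seg 0: a=-3, c=M0/2=0, d=(M1−M0)/(6·1)=-91/87, b=Δ0−h0·(2M0+M1)/6=526/87
seg 1: a=2, c=M1/2=-91/29, d=(M2−M1)/(6·3)=421/783, b=Δ1−h1·(2M1+M2)/6=253/87
seg 2: a=-3, c=M2/2=148/87, d=(M3−M2)/(6·3)=-148/783, b=Δ2−h2·(2M2+M3)/6=-122/87
t_q=11/2 → seg 2, τ=3/2; S=-3+-122/87·τ+148/87·τ²+-148/783·τ³=-111/58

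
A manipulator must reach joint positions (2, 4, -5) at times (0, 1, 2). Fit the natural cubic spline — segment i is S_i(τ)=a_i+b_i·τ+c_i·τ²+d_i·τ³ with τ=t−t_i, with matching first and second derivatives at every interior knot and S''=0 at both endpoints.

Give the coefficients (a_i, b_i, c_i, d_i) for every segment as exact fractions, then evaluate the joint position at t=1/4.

  seg 0: a=2 b=19/4 c=0 d=-11/4
  seg 1: a=4 b=-7/2 c=-33/4 d=11/4
S(1/4) = 805/256

Δ: Δ0=2, Δ1=-9
row 1: diag=4, rhs=-66; c'=1/4, d'=-33/2
back: M1=-33/2
M: M0=0, M1=-33/2, M2=0
seg 0: a=2, c=M0/2=0, d=(M1−M0)/(6·1)=-11/4, b=Δ0−h0·(2M0+M1)/6=19/4
seg 1: a=4, c=M1/2=-33/4, d=(M2−M1)/(6·1)=11/4, b=Δ1−h1·(2M1+M2)/6=-7/2
t_q=1/4 → seg 0, τ=1/4; S=2+19/4·τ+0·τ²+-11/4·τ³=805/256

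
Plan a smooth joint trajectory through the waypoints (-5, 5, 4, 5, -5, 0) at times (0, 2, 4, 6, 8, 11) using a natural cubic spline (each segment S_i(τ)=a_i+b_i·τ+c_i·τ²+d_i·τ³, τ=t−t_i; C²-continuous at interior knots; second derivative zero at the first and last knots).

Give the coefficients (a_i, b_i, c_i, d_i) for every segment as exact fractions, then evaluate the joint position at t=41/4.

  seg 0: a=-5 b=5306/795 c=0 d=-1331/3180
  seg 1: a=5 b=1313/795 c=-1331/530 d=913/1272
  seg 2: a=4 b=349/1590 c=1903/1060 d=-5263/6360
  seg 3: a=5 b=-2011/795 c=-168/53 d=769/795
  seg 4: a=-5 b=-2863/795 c=698/265 d=-698/2385
S(41/4) = -5261/1696

Δ: Δ0=5, Δ1=-1/2, Δ2=1/2, Δ3=-5, Δ4=5/3
row 1: diag=8, rhs=-33; c'=1/4, d'=-33/8
row 2: denom=8−2·1/4=15/2; d'=(6−2·-33/8)/(15/2)=19/10
row 3: denom=8−2·4/15=112/15; d'=(-33−2·19/10)/(112/15)=-69/14
row 4: denom=10−2·15/56=265/28; d'=(40−2·-69/14)/(265/28)=1396/265
back: M4=1396/265
back: M3=-69/14−15/56·1396/265=-336/53
back: M2=19/10−4/15·-336/53=1903/530
back: M1=-33/8−1/4·1903/530=-1331/265
M: M0=0, M1=-1331/265, M2=1903/530, M3=-336/53, M4=1396/265, M5=0
seg 0: a=-5, c=M0/2=0, d=(M1−M0)/(6·2)=-1331/3180, b=Δ0−h0·(2M0+M1)/6=5306/795
seg 1: a=5, c=M1/2=-1331/530, d=(M2−M1)/(6·2)=913/1272, b=Δ1−h1·(2M1+M2)/6=1313/795
seg 2: a=4, c=M2/2=1903/1060, d=(M3−M2)/(6·2)=-5263/6360, b=Δ2−h2·(2M2+M3)/6=349/1590
seg 3: a=5, c=M3/2=-168/53, d=(M4−M3)/(6·2)=769/795, b=Δ3−h3·(2M3+M4)/6=-2011/795
seg 4: a=-5, c=M4/2=698/265, d=(M5−M4)/(6·3)=-698/2385, b=Δ4−h4·(2M4+M5)/6=-2863/795
t_q=41/4 → seg 4, τ=9/4; S=-5+-2863/795·τ+698/265·τ²+-698/2385·τ³=-5261/1696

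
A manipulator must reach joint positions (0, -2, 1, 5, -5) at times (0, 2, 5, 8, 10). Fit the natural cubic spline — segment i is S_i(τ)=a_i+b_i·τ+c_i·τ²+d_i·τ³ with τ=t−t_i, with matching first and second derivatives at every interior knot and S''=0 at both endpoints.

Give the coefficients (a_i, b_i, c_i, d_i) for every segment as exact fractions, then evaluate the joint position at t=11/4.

  seg 0: a=0 b=-133/102 c=0 d=31/408
  seg 1: a=-2 b=-20/51 c=31/68 d=5/1836
  seg 2: a=1 b=29/12 c=49/102 d=-515/1836
  seg 3: a=5 b=-116/51 c=-139/68 d=139/408
S(11/4) = -8863/4352

Δ: Δ0=-1, Δ1=1, Δ2=4/3, Δ3=-5
row 1: diag=10, rhs=12; c'=3/10, d'=6/5
row 2: denom=12−3·3/10=111/10; d'=(2−3·6/5)/(111/10)=-16/111
row 3: denom=10−3·10/37=340/37; d'=(-38−3·-16/111)/(340/37)=-139/34
back: M3=-139/34
back: M2=-16/111−10/37·-139/34=49/51
back: M1=6/5−3/10·49/51=31/34
M: M0=0, M1=31/34, M2=49/51, M3=-139/34, M4=0
seg 0: a=0, c=M0/2=0, d=(M1−M0)/(6·2)=31/408, b=Δ0−h0·(2M0+M1)/6=-133/102
seg 1: a=-2, c=M1/2=31/68, d=(M2−M1)/(6·3)=5/1836, b=Δ1−h1·(2M1+M2)/6=-20/51
seg 2: a=1, c=M2/2=49/102, d=(M3−M2)/(6·3)=-515/1836, b=Δ2−h2·(2M2+M3)/6=29/12
seg 3: a=5, c=M3/2=-139/68, d=(M4−M3)/(6·2)=139/408, b=Δ3−h3·(2M3+M4)/6=-116/51
t_q=11/4 → seg 1, τ=3/4; S=-2+-20/51·τ+31/68·τ²+5/1836·τ³=-8863/4352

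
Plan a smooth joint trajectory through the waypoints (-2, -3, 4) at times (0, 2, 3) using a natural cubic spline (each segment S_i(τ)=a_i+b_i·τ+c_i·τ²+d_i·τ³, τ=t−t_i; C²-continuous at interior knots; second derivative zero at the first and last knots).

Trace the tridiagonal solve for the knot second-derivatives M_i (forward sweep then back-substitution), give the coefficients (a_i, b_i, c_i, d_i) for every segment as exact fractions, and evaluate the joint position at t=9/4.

Δ: Δ0=-1/2, Δ1=7
row 1: diag=6, rhs=45; c'=1/6, d'=15/2
back: M1=15/2
M: M0=0, M1=15/2, M2=0
seg 0: a=-2, c=M0/2=0, d=(M1−M0)/(6·2)=5/8, b=Δ0−h0·(2M0+M1)/6=-3
seg 1: a=-3, c=M1/2=15/4, d=(M2−M1)/(6·1)=-5/4, b=Δ1−h1·(2M1+M2)/6=9/2
t_q=9/4 → seg 1, τ=1/4; S=-3+9/2·τ+15/4·τ²+-5/4·τ³=-425/256

  seg 0: a=-2 b=-3 c=0 d=5/8
  seg 1: a=-3 b=9/2 c=15/4 d=-5/4
S(9/4) = -425/256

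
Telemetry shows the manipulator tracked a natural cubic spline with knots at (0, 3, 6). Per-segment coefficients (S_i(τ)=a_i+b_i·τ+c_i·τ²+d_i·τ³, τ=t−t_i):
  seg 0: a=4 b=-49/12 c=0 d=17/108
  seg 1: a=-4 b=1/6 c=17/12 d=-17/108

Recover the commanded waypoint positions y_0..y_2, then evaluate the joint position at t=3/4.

y_0 = S_0(0) = a_0 = 4
y_1 = S_1(0) = a_1 = -4
y_2 = S_1(3) = 5
t_q=3/4 is in segment 0 (τ=3/4); S_0(τ)=257/256

y_0=4 y_1=-4 y_2=5
S(3/4) = 257/256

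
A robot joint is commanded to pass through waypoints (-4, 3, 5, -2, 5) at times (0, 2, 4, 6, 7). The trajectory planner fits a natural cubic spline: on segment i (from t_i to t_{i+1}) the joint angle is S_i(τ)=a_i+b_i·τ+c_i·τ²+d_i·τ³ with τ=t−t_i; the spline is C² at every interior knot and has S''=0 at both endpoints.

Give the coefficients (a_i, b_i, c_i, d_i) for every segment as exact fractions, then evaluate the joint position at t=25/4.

Δ: Δ0=7/2, Δ1=1, Δ2=-7/2, Δ3=7
row 1: diag=8, rhs=-15; c'=1/4, d'=-15/8
row 2: denom=8−2·1/4=15/2; d'=(-27−2·-15/8)/(15/2)=-31/10
row 3: denom=6−2·4/15=82/15; d'=(63−2·-31/10)/(82/15)=519/41
back: M3=519/41
back: M2=-31/10−4/15·519/41=-531/82
back: M1=-15/8−1/4·-531/82=-21/82
M: M0=0, M1=-21/82, M2=-531/82, M3=519/41, M4=0
seg 0: a=-4, c=M0/2=0, d=(M1−M0)/(6·2)=-7/328, b=Δ0−h0·(2M0+M1)/6=147/41
seg 1: a=3, c=M1/2=-21/164, d=(M2−M1)/(6·2)=-85/164, b=Δ1−h1·(2M1+M2)/6=273/82
seg 2: a=5, c=M2/2=-531/164, d=(M3−M2)/(6·2)=523/328, b=Δ2−h2·(2M2+M3)/6=-279/82
seg 3: a=-2, c=M3/2=519/82, d=(M4−M3)/(6·1)=-173/82, b=Δ3−h3·(2M3+M4)/6=114/41
t_q=25/4 → seg 3, τ=1/4; S=-2+114/41·τ+519/82·τ²+-173/82·τ³=-4945/5248

  seg 0: a=-4 b=147/41 c=0 d=-7/328
  seg 1: a=3 b=273/82 c=-21/164 d=-85/164
  seg 2: a=5 b=-279/82 c=-531/164 d=523/328
  seg 3: a=-2 b=114/41 c=519/82 d=-173/82
S(25/4) = -4945/5248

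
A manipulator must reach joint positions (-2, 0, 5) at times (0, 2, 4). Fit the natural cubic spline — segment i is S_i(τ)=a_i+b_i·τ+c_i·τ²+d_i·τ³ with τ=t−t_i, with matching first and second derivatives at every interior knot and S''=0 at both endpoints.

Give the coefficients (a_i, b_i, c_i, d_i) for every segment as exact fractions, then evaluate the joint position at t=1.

  seg 0: a=-2 b=5/8 c=0 d=3/32
  seg 1: a=0 b=7/4 c=9/16 d=-3/32
S(1) = -41/32

Δ: Δ0=1, Δ1=5/2
row 1: diag=8, rhs=9; c'=1/4, d'=9/8
back: M1=9/8
M: M0=0, M1=9/8, M2=0
seg 0: a=-2, c=M0/2=0, d=(M1−M0)/(6·2)=3/32, b=Δ0−h0·(2M0+M1)/6=5/8
seg 1: a=0, c=M1/2=9/16, d=(M2−M1)/(6·2)=-3/32, b=Δ1−h1·(2M1+M2)/6=7/4
t_q=1 → seg 0, τ=1; S=-2+5/8·τ+0·τ²+3/32·τ³=-41/32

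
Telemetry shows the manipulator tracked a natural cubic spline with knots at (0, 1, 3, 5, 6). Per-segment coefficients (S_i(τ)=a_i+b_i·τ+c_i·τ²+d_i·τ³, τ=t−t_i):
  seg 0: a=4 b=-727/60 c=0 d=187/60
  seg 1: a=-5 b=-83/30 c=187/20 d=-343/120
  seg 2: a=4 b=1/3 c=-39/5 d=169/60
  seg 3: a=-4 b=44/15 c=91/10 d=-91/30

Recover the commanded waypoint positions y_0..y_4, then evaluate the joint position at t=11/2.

y_0=4 y_1=-5 y_2=4 y_3=-4 y_4=5
S(11/2) = -51/80

y_0 = S_0(0) = a_0 = 4
y_1 = S_1(0) = a_1 = -5
y_2 = S_2(0) = a_2 = 4
y_3 = S_3(0) = a_3 = -4
y_4 = S_3(1) = 5
t_q=11/2 is in segment 3 (τ=1/2); S_3(τ)=-51/80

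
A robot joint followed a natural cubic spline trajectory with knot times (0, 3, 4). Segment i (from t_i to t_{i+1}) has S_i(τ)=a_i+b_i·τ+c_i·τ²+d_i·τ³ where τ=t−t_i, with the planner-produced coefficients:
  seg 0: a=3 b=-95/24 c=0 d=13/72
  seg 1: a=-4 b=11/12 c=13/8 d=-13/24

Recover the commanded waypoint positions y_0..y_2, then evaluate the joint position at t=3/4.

y_0=3 y_1=-4 y_2=-2
S(3/4) = 55/512

y_0 = S_0(0) = a_0 = 3
y_1 = S_1(0) = a_1 = -4
y_2 = S_1(1) = -2
t_q=3/4 is in segment 0 (τ=3/4); S_0(τ)=55/512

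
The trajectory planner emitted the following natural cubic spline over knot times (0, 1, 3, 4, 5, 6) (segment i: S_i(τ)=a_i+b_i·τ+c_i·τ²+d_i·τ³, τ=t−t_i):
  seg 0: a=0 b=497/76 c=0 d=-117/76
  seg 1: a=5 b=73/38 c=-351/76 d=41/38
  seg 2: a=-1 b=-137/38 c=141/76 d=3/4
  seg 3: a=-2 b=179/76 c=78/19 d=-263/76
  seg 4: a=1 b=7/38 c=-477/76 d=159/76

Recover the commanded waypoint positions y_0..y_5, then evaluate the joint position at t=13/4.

y_0 = S_0(0) = a_0 = 0
y_1 = S_1(0) = a_1 = 5
y_2 = S_2(0) = a_2 = -1
y_3 = S_3(0) = a_3 = -2
y_4 = S_4(0) = a_4 = 1
y_5 = S_4(1) = -3
t_q=13/4 is in segment 2 (τ=1/4); S_2(τ)=-8627/4864

y_0=0 y_1=5 y_2=-1 y_3=-2 y_4=1 y_5=-3
S(13/4) = -8627/4864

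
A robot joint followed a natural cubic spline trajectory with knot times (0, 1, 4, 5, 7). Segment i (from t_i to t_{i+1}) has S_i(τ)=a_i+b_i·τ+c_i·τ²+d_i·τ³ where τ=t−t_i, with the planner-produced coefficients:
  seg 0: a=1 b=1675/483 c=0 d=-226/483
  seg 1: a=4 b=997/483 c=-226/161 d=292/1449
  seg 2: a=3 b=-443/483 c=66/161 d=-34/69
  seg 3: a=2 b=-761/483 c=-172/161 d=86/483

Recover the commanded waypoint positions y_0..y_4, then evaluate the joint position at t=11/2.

y_0 = S_0(0) = a_0 = 1
y_1 = S_1(0) = a_1 = 4
y_2 = S_2(0) = a_2 = 3
y_3 = S_3(0) = a_3 = 2
y_4 = S_3(2) = -4
t_q=11/2 is in segment 3 (τ=1/2); S_3(τ)=89/92

y_0=1 y_1=4 y_2=3 y_3=2 y_4=-4
S(11/2) = 89/92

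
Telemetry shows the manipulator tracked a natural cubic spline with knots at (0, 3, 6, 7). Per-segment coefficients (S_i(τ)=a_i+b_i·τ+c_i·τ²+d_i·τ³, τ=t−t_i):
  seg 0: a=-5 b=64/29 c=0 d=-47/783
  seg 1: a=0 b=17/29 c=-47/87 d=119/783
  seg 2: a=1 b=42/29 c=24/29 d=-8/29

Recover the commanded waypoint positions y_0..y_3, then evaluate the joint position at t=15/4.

y_0=-5 y_1=0 y_2=1 y_3=3
S(15/4) = 371/1856

y_0 = S_0(0) = a_0 = -5
y_1 = S_1(0) = a_1 = 0
y_2 = S_2(0) = a_2 = 1
y_3 = S_2(1) = 3
t_q=15/4 is in segment 1 (τ=3/4); S_1(τ)=371/1856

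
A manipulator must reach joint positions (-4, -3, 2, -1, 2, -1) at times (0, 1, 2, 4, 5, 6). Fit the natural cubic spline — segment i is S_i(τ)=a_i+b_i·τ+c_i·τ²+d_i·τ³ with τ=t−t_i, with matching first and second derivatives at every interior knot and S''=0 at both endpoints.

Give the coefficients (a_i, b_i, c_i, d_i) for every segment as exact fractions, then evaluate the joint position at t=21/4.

  seg 0: a=-4 b=-147/310 c=0 d=457/310
  seg 1: a=-3 b=612/155 c=1371/310 d=-209/62
  seg 2: a=2 b=831/310 c=-882/155 d=9/5
  seg 3: a=-1 b=471/310 c=792/155 d=-225/62
  seg 4: a=2 b=132/155 c=-1791/310 d=597/310
S(21/4) = 37337/19840

Δ: Δ0=1, Δ1=5, Δ2=-3/2, Δ3=3, Δ4=-3
row 1: diag=4, rhs=24; c'=1/4, d'=6
row 2: denom=6−1·1/4=23/4; d'=(-39−1·6)/(23/4)=-180/23
row 3: denom=6−2·8/23=122/23; d'=(27−2·-180/23)/(122/23)=981/122
row 4: denom=4−1·23/122=465/122; d'=(-36−1·981/122)/(465/122)=-1791/155
back: M4=-1791/155
back: M3=981/122−23/122·-1791/155=1584/155
back: M2=-180/23−8/23·1584/155=-1764/155
back: M1=6−1/4·-1764/155=1371/155
M: M0=0, M1=1371/155, M2=-1764/155, M3=1584/155, M4=-1791/155, M5=0
seg 0: a=-4, c=M0/2=0, d=(M1−M0)/(6·1)=457/310, b=Δ0−h0·(2M0+M1)/6=-147/310
seg 1: a=-3, c=M1/2=1371/310, d=(M2−M1)/(6·1)=-209/62, b=Δ1−h1·(2M1+M2)/6=612/155
seg 2: a=2, c=M2/2=-882/155, d=(M3−M2)/(6·2)=9/5, b=Δ2−h2·(2M2+M3)/6=831/310
seg 3: a=-1, c=M3/2=792/155, d=(M4−M3)/(6·1)=-225/62, b=Δ3−h3·(2M3+M4)/6=471/310
seg 4: a=2, c=M4/2=-1791/310, d=(M5−M4)/(6·1)=597/310, b=Δ4−h4·(2M4+M5)/6=132/155
t_q=21/4 → seg 4, τ=1/4; S=2+132/155·τ+-1791/310·τ²+597/310·τ³=37337/19840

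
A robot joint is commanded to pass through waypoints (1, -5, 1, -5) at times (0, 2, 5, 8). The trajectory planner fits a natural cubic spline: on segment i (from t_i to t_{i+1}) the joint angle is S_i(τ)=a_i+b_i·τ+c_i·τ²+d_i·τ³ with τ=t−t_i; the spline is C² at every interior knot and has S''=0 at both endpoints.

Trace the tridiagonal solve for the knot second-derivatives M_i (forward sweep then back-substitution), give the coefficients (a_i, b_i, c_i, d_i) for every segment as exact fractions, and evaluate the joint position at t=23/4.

  seg 0: a=1 b=-159/37 c=0 d=12/37
  seg 1: a=-5 b=-15/37 c=72/37 d=-127/333
  seg 2: a=1 b=36/37 c=-55/37 d=55/333
S(23/4) = 2281/2368

Δ: Δ0=-3, Δ1=2, Δ2=-2
row 1: diag=10, rhs=30; c'=3/10, d'=3
row 2: denom=12−3·3/10=111/10; d'=(-24−3·3)/(111/10)=-110/37
back: M2=-110/37
back: M1=3−3/10·-110/37=144/37
M: M0=0, M1=144/37, M2=-110/37, M3=0
seg 0: a=1, c=M0/2=0, d=(M1−M0)/(6·2)=12/37, b=Δ0−h0·(2M0+M1)/6=-159/37
seg 1: a=-5, c=M1/2=72/37, d=(M2−M1)/(6·3)=-127/333, b=Δ1−h1·(2M1+M2)/6=-15/37
seg 2: a=1, c=M2/2=-55/37, d=(M3−M2)/(6·3)=55/333, b=Δ2−h2·(2M2+M3)/6=36/37
t_q=23/4 → seg 2, τ=3/4; S=1+36/37·τ+-55/37·τ²+55/333·τ³=2281/2368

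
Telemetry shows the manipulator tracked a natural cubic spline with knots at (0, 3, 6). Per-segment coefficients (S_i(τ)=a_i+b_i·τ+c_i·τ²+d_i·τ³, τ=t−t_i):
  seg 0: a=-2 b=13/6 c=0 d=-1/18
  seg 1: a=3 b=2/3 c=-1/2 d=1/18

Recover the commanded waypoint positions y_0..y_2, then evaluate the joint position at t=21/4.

y_0 = S_0(0) = a_0 = -2
y_1 = S_1(0) = a_1 = 3
y_2 = S_1(3) = 2
t_q=21/4 is in segment 1 (τ=9/4); S_1(τ)=333/128

y_0=-2 y_1=3 y_2=2
S(21/4) = 333/128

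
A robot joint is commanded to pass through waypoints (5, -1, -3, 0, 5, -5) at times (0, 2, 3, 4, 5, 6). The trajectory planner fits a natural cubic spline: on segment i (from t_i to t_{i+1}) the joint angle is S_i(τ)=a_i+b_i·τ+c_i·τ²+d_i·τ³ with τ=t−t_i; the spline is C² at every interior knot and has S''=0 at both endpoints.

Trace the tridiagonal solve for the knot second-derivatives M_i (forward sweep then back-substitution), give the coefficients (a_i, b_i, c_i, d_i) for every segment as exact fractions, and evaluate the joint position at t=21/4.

  seg 0: a=5 b=-971/321 c=0 d=2/321
  seg 1: a=-1 b=-947/321 c=4/107 d=293/321
  seg 2: a=-3 b=-44/321 c=297/107 d=116/321
  seg 3: a=0 b=2086/321 c=413/107 d=-1720/321
  seg 4: a=5 b=-596/321 c=-1307/107 d=1307/321
S(21/4) = 26269/6848

Δ: Δ0=-3, Δ1=-2, Δ2=3, Δ3=5, Δ4=-10
row 1: diag=6, rhs=6; c'=1/6, d'=1
row 2: denom=4−1·1/6=23/6; d'=(30−1·1)/(23/6)=174/23
row 3: denom=4−1·6/23=86/23; d'=(12−1·174/23)/(86/23)=51/43
row 4: denom=4−1·23/86=321/86; d'=(-90−1·51/43)/(321/86)=-2614/107
back: M4=-2614/107
back: M3=51/43−23/86·-2614/107=826/107
back: M2=174/23−6/23·826/107=594/107
back: M1=1−1/6·594/107=8/107
M: M0=0, M1=8/107, M2=594/107, M3=826/107, M4=-2614/107, M5=0
seg 0: a=5, c=M0/2=0, d=(M1−M0)/(6·2)=2/321, b=Δ0−h0·(2M0+M1)/6=-971/321
seg 1: a=-1, c=M1/2=4/107, d=(M2−M1)/(6·1)=293/321, b=Δ1−h1·(2M1+M2)/6=-947/321
seg 2: a=-3, c=M2/2=297/107, d=(M3−M2)/(6·1)=116/321, b=Δ2−h2·(2M2+M3)/6=-44/321
seg 3: a=0, c=M3/2=413/107, d=(M4−M3)/(6·1)=-1720/321, b=Δ3−h3·(2M3+M4)/6=2086/321
seg 4: a=5, c=M4/2=-1307/107, d=(M5−M4)/(6·1)=1307/321, b=Δ4−h4·(2M4+M5)/6=-596/321
t_q=21/4 → seg 4, τ=1/4; S=5+-596/321·τ+-1307/107·τ²+1307/321·τ³=26269/6848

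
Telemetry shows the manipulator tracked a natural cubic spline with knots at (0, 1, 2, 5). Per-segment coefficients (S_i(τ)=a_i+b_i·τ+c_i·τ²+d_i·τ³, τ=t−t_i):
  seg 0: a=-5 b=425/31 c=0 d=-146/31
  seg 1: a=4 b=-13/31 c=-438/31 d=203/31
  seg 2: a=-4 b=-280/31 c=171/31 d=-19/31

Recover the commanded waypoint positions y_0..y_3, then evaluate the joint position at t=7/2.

y_0=-5 y_1=4 y_2=-4 y_3=2
S(7/2) = -1787/248

y_0 = S_0(0) = a_0 = -5
y_1 = S_1(0) = a_1 = 4
y_2 = S_2(0) = a_2 = -4
y_3 = S_2(3) = 2
t_q=7/2 is in segment 2 (τ=3/2); S_2(τ)=-1787/248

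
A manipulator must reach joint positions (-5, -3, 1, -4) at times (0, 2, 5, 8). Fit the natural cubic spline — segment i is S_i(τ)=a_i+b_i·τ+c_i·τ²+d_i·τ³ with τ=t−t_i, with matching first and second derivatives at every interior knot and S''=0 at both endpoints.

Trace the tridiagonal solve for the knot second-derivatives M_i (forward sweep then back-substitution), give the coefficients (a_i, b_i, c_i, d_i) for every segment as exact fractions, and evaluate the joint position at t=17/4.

  seg 0: a=-5 b=85/111 c=0 d=13/222
  seg 1: a=-3 b=163/111 c=13/37 d=-44/333
  seg 2: a=1 b=1/111 c=-31/37 d=31/333
S(17/4) = 171/296

Δ: Δ0=1, Δ1=4/3, Δ2=-5/3
row 1: diag=10, rhs=2; c'=3/10, d'=1/5
row 2: denom=12−3·3/10=111/10; d'=(-18−3·1/5)/(111/10)=-62/37
back: M2=-62/37
back: M1=1/5−3/10·-62/37=26/37
M: M0=0, M1=26/37, M2=-62/37, M3=0
seg 0: a=-5, c=M0/2=0, d=(M1−M0)/(6·2)=13/222, b=Δ0−h0·(2M0+M1)/6=85/111
seg 1: a=-3, c=M1/2=13/37, d=(M2−M1)/(6·3)=-44/333, b=Δ1−h1·(2M1+M2)/6=163/111
seg 2: a=1, c=M2/2=-31/37, d=(M3−M2)/(6·3)=31/333, b=Δ2−h2·(2M2+M3)/6=1/111
t_q=17/4 → seg 1, τ=9/4; S=-3+163/111·τ+13/37·τ²+-44/333·τ³=171/296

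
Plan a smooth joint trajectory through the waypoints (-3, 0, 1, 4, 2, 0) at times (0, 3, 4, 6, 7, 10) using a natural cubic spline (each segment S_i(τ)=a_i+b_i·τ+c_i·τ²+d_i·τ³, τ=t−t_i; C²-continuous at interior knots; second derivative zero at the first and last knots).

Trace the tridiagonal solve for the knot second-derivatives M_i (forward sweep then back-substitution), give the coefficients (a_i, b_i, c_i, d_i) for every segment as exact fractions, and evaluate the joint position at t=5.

Δ: Δ0=1, Δ1=1, Δ2=3/2, Δ3=-2, Δ4=-2/3
row 1: diag=8, rhs=0; c'=1/8, d'=0
row 2: denom=6−1·1/8=47/8; d'=(3−1·0)/(47/8)=24/47
row 3: denom=6−2·16/47=250/47; d'=(-21−2·24/47)/(250/47)=-207/50
row 4: denom=8−1·47/250=1953/250; d'=(8−1·-207/50)/(1953/250)=3035/1953
back: M4=3035/1953
back: M3=-207/50−47/250·3035/1953=-8656/1953
back: M2=24/47−16/47·-8656/1953=3944/1953
back: M1=0−1/8·3944/1953=-493/1953
M: M0=0, M1=-493/1953, M2=3944/1953, M3=-8656/1953, M4=3035/1953, M5=0
seg 0: a=-3, c=M0/2=0, d=(M1−M0)/(6·3)=-493/35154, b=Δ0−h0·(2M0+M1)/6=4399/3906
seg 1: a=0, c=M1/2=-493/3906, d=(M2−M1)/(6·1)=493/1302, b=Δ1−h1·(2M1+M2)/6=1460/1953
seg 2: a=1, c=M2/2=1972/1953, d=(M3−M2)/(6·2)=-50/93, b=Δ2−h2·(2M2+M3)/6=6371/3906
seg 3: a=4, c=M3/2=-4328/1953, d=(M4−M3)/(6·1)=433/434, b=Δ3−h3·(2M3+M4)/6=-3053/3906
seg 4: a=2, c=M4/2=3035/3906, d=(M5−M4)/(6·3)=-3035/35154, b=Δ4−h4·(2M4+M5)/6=-4337/1953
t_q=5 → seg 2, τ=1; S=1+6371/3906·τ+1972/1953·τ²+-50/93·τ³=391/126

  seg 0: a=-3 b=4399/3906 c=0 d=-493/35154
  seg 1: a=0 b=1460/1953 c=-493/3906 d=493/1302
  seg 2: a=1 b=6371/3906 c=1972/1953 d=-50/93
  seg 3: a=4 b=-3053/3906 c=-4328/1953 d=433/434
  seg 4: a=2 b=-4337/1953 c=3035/3906 d=-3035/35154
S(5) = 391/126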